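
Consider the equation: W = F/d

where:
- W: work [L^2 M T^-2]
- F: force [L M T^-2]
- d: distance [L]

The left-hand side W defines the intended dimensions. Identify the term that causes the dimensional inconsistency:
The right-hand side term F/d

W has dimensions [L^2 M T^-2], but F/d has dimensions [M T^-2], so the term F/d is dimensionally wrong for W.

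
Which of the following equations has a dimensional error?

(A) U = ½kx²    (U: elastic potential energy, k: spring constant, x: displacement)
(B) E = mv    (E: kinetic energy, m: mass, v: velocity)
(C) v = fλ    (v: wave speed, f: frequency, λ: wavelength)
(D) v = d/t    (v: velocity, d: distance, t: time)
(B) E = mv

The equation (B) E = mv is dimensionally incorrect.

LHS (E): [L^2 M T^-2]
RHS (mv): [L M T^-1] ✗

The dimensions do not match. The other three equations balance.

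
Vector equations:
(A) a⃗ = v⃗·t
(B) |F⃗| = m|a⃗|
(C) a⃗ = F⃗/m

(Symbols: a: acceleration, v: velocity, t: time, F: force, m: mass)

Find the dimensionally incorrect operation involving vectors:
(A) a⃗ = v⃗·t

(A) a⃗ = v⃗·t: LHS [L T^-2], RHS [L] ✗ — acceleration is velocity per time; should be v⃗/t
(B) |F⃗| = m|a⃗|: LHS [L M T^-2], RHS [L M T^-2] ✓ — magnitudes of vectors are scalars
(C) a⃗ = F⃗/m: LHS [L T^-2], RHS [L T^-2] ✓ — force (vector) divided by mass (scalar)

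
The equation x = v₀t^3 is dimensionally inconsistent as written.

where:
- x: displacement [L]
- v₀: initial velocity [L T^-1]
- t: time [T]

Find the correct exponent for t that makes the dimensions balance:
The exponent of t should be 1: x = v₀t

The LHS x has dimensions [L]; t has dimensions [T].
As written, the RHS v₀t^3 (exponent 3 on t) has dimensions [L T^2], which does not match.
With exponent 1, the RHS v₀t has dimensions [L], matching the LHS.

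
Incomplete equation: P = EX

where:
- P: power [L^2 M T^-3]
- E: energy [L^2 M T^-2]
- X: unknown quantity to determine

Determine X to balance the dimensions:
X = f (inverse time / frequency (1/t)), dimensions [T^-1]

P has dimensions [L^2 M T^-3]; the rest of the RHS (E) has dimensions [L^2 M T^-2].
So X must have dimensions [T^-1] — X = f (inverse time / frequency (1/t)).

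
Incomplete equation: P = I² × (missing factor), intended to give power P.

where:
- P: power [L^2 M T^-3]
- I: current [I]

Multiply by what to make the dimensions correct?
R (resistance), dimensions [I^-2 L^2 M T^-3]

P has dimensions [L^2 M T^-3] and I² has dimensions [I^2].
The missing factor must have dimensions [L^2 M T^-3] / [I^2] = [I^-2 L^2 M T^-3], i.e. resistance (R).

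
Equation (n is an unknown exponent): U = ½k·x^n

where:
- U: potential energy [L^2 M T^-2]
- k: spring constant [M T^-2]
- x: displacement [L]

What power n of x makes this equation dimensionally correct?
n = 2

U has dimensions [L^2 M T^-2]; x has dimensions [L].
The rest of the RHS has dimensions [M T^-2], so x^n must supply [L^2].
With n = 2: ½k·x^2 has dimensions [L^2 M T^-2], matching the LHS ✓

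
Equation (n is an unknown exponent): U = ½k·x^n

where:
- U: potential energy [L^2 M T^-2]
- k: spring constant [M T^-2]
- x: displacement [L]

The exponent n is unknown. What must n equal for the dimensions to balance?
n = 2

U has dimensions [L^2 M T^-2]; x has dimensions [L].
The rest of the RHS has dimensions [M T^-2], so x^n must supply [L^2].
With n = 2: ½k·x^2 has dimensions [L^2 M T^-2], matching the LHS ✓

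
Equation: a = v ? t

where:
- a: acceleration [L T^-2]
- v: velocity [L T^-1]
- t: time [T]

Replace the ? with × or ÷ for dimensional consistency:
division (÷): a = v ÷ t

a [L T^-2]; v [L T^-1]; t [T].
v × t → [L] ✗
v ÷ t → [L T^-2] ✓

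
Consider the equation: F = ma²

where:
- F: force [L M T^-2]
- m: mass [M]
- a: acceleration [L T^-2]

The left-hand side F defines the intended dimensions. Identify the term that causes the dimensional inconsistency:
The right-hand side term ma²

F has dimensions [L M T^-2], but ma² has dimensions [L^2 M T^-4], so the term ma² is dimensionally wrong for F.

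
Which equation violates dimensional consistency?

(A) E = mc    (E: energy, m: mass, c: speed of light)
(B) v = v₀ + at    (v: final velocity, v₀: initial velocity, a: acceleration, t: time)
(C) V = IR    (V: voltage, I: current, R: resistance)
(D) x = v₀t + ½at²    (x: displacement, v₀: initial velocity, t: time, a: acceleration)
(A) E = mc

The equation (A) E = mc is dimensionally incorrect.

LHS (E): [L^2 M T^-2]
RHS (mc): [L M T^-1] ✗

The dimensions do not match. The other three equations balance.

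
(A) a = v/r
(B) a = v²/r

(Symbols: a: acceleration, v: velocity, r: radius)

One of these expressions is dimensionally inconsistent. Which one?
(A)

(A) a = v/r: LHS [L T^-2], RHS [T^-1] ✗
(B) a = v²/r: LHS [L T^-2], RHS [L T^-2] ✓

Expression (A) a = v/r is dimensionally incorrect.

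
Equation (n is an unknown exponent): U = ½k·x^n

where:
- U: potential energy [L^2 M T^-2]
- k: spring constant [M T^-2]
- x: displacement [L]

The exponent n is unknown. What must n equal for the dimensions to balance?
n = 2

U has dimensions [L^2 M T^-2]; x has dimensions [L].
The rest of the RHS has dimensions [M T^-2], so x^n must supply [L^2].
With n = 2: ½k·x^2 has dimensions [L^2 M T^-2], matching the LHS ✓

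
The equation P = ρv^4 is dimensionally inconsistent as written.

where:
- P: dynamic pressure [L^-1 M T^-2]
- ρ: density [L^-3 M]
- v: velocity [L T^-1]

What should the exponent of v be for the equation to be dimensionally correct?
The exponent of v should be 2: P = ρv^2

The LHS P has dimensions [L^-1 M T^-2]; v has dimensions [L T^-1].
As written, the RHS ρv^4 (exponent 4 on v) has dimensions [L M T^-4], which does not match.
With exponent 2, the RHS ρv^2 has dimensions [L^-1 M T^-2], matching the LHS.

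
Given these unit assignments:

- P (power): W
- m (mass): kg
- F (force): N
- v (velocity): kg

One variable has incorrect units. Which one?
v

The variable v (velocity) should have units m/s, not kg.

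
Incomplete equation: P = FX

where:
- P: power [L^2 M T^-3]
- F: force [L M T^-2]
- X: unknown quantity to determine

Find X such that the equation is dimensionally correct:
X = v (velocity), dimensions [L T^-1]

P has dimensions [L^2 M T^-3]; the rest of the RHS (F) has dimensions [L M T^-2].
So X must have dimensions [L T^-1] — X = v (velocity).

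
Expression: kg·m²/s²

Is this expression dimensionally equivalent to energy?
Yes

The expression kg·m²/s² has dimensions [L^2 M T^-2], which is exactly energy [L^2 M T^-2].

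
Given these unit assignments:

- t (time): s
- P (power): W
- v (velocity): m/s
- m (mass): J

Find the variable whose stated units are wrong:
m

The variable m (mass) should have units kg, not J.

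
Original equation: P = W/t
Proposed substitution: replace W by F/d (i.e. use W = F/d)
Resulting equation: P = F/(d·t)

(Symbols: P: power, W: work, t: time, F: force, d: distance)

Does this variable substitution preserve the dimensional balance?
No

[W] = [L^2 M T^-2] and [F/d] = [M T^-2]. These differ, so the substitution replaces a quantity by one of different dimensions and the result P = F/(d·t) has LHS [L^2 M T^-3] vs RHS [M T^-3] — inconsistent.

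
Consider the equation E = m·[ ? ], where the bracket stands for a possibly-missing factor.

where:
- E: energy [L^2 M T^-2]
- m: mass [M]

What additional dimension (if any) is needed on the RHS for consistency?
[L^2 T^-2] — velocity squared (e.g. v²)

E has dimensions [L^2 M T^-2]; m has dimensions [M].
The bracketed factor must supply [L^2 M T^-2] / [M] = [L^2 T^-2].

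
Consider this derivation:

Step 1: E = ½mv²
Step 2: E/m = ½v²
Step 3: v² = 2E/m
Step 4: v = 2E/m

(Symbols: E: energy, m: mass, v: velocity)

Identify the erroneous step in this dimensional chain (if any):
Step 4

Step 1: E = ½mv² → LHS [L^2 M T^-2], RHS [L^2 M T^-2] ✓
Step 2: E/m = ½v² → LHS [L^2 T^-2], RHS [L^2 T^-2] ✓
Step 3: v² = 2E/m → LHS [L^2 T^-2], RHS [L^2 T^-2] ✓
Step 4: v = 2E/m → LHS [L T^-1], RHS [L^2 T^-2] ✗

The first dimensional inconsistency appears in step 4: v = 2E/m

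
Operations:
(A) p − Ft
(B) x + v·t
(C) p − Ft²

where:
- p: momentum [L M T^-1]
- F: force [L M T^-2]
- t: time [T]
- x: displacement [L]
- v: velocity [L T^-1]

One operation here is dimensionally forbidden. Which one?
(C) p − Ft²

(A) p − Ft: p [L M T^-1] and Ft [L M T^-1] — same dimensions ✓
(B) x + v·t: x [L] and v·t [L] — same dimensions ✓
(C) p − Ft²: p [L M T^-1] and Ft² [L M] — different dimensions cannot be added/subtracted ✗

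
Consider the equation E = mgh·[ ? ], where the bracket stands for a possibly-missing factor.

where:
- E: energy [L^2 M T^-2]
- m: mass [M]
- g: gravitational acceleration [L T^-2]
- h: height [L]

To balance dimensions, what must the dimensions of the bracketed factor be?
Nothing is missing — the bracketed factor must be dimensionless.

E has dimensions [L^2 M T^-2] and mgh already has dimensions [L^2 M T^-2], so E = mgh is dimensionally complete.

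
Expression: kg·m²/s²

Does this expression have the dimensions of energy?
Yes

The expression kg·m²/s² has dimensions [L^2 M T^-2], which is exactly energy [L^2 M T^-2].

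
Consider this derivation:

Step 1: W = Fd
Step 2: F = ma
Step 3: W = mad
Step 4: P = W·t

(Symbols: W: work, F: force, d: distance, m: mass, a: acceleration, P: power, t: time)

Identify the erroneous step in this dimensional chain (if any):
Step 4

Step 1: W = Fd → LHS [L^2 M T^-2], RHS [L^2 M T^-2] ✓
Step 2: F = ma → LHS [L M T^-2], RHS [L M T^-2] ✓
Step 3: W = mad → LHS [L^2 M T^-2], RHS [L^2 M T^-2] ✓
Step 4: P = W·t → LHS [L^2 M T^-3], RHS [L^2 M T^-1] ✗

The first dimensional inconsistency appears in step 4: P = W·t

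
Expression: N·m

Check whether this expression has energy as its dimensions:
Yes

The expression N·m has dimensions [L^2 M T^-2], which is exactly energy [L^2 M T^-2].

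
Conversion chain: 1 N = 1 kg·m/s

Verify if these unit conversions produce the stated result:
The chain is incorrect (it contains an error).

Incorrect: Newton is kg·m/s², not kg·m/s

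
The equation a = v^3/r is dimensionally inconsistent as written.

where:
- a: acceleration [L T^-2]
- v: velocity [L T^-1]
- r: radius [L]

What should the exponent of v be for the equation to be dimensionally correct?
The exponent of v should be 2: a = v^2/r

The LHS a has dimensions [L T^-2]; v has dimensions [L T^-1].
As written, the RHS v^3/r (exponent 3 on v) has dimensions [L^2 T^-3], which does not match.
With exponent 2, the RHS v^2/r has dimensions [L T^-2], matching the LHS.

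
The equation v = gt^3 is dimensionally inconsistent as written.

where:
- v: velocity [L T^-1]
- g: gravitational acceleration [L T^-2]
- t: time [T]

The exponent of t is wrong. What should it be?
The exponent of t should be 1: v = gt

The LHS v has dimensions [L T^-1]; t has dimensions [T].
As written, the RHS gt^3 (exponent 3 on t) has dimensions [L T], which does not match.
With exponent 1, the RHS gt has dimensions [L T^-1], matching the LHS.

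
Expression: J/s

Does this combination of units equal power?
Yes

The expression J/s has dimensions [L^2 M T^-3], which is exactly power [L^2 M T^-3].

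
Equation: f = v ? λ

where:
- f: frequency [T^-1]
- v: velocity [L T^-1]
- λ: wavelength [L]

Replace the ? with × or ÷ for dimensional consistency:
division (÷): f = v ÷ λ

f [T^-1]; v [L T^-1]; λ [L].
v × λ → [L^2 T^-1] ✗
v ÷ λ → [T^-1] ✓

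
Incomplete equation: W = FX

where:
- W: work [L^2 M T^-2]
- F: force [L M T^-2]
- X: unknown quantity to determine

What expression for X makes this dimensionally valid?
X = d (distance), dimensions [L]

W has dimensions [L^2 M T^-2]; the rest of the RHS (F) has dimensions [L M T^-2].
So X must have dimensions [L] — X = d (distance).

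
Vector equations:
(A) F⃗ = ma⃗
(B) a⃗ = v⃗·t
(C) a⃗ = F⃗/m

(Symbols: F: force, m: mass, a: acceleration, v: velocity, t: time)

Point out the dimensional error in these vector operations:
(B) a⃗ = v⃗·t

(A) F⃗ = ma⃗: LHS [L M T^-2], RHS [L M T^-2] ✓ — Force and acceleration are vectors, mass is a scalar
(B) a⃗ = v⃗·t: LHS [L T^-2], RHS [L] ✗ — acceleration is velocity per time; should be v⃗/t
(C) a⃗ = F⃗/m: LHS [L T^-2], RHS [L T^-2] ✓ — force (vector) divided by mass (scalar)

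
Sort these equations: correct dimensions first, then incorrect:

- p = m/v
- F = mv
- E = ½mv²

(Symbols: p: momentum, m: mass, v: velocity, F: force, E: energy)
Dimensionally correct: E = ½mv²
Dimensionally incorrect: p = m/v, F = mv
Ordered (correct first, then incorrect): E = ½mv², p = m/v, F = mv

- p = m/v: LHS [L M T^-1], RHS [L^-1 M T] → incorrect ✗
- F = mv: LHS [L M T^-2], RHS [L M T^-1] → incorrect ✗
- E = ½mv²: LHS [L^2 M T^-2], RHS [L^2 M T^-2] → correct ✓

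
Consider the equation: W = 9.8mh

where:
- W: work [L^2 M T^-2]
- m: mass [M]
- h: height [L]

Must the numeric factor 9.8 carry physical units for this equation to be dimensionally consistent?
Yes

W has dimensions [L^2 M T^-2], while mh alone has dimensions [L M]. For the equation to balance, the factor 9.8 must carry dimensions [L T^-2] — it is a dimensional constant (a numerical value of a physical quantity with its units suppressed), not a pure number.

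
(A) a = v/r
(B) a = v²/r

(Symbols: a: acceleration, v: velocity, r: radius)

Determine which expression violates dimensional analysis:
(A)

(A) a = v/r: LHS [L T^-2], RHS [T^-1] ✗
(B) a = v²/r: LHS [L T^-2], RHS [L T^-2] ✓

Expression (A) a = v/r is dimensionally incorrect.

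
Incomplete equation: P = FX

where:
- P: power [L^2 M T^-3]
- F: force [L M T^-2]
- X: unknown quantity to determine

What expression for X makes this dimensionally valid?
X = v (velocity), dimensions [L T^-1]

P has dimensions [L^2 M T^-3]; the rest of the RHS (F) has dimensions [L M T^-2].
So X must have dimensions [L T^-1] — X = v (velocity).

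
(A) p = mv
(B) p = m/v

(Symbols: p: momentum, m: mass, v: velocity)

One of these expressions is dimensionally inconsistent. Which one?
(B)

(A) p = mv: LHS [L M T^-1], RHS [L M T^-1] ✓
(B) p = m/v: LHS [L M T^-1], RHS [L^-1 M T] ✗

Expression (B) p = m/v is dimensionally incorrect.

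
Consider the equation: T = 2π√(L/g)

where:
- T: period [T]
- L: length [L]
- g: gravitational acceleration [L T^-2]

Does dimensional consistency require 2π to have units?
No

T has dimensions [T] and √(L/g) already has dimensions [T], so the equation balances without 2π contributing any dimensions. 2π is a pure (dimensionless) number; changing or removing it would not affect dimensional consistency.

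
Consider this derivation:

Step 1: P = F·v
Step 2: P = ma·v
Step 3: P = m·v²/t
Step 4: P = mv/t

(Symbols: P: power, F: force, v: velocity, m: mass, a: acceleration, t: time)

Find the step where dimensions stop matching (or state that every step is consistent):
Step 4

Step 1: P = F·v → LHS [L^2 M T^-3], RHS [L^2 M T^-3] ✓
Step 2: P = ma·v → LHS [L^2 M T^-3], RHS [L^2 M T^-3] ✓
Step 3: P = m·v²/t → LHS [L^2 M T^-3], RHS [L^2 M T^-3] ✓
Step 4: P = mv/t → LHS [L^2 M T^-3], RHS [L M T^-2] ✗

The first dimensional inconsistency appears in step 4: P = mv/t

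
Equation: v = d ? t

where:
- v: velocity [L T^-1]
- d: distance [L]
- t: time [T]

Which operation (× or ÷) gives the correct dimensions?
division (÷): v = d ÷ t

v [L T^-1]; d [L]; t [T].
d × t → [L T] ✗
d ÷ t → [L T^-1] ✓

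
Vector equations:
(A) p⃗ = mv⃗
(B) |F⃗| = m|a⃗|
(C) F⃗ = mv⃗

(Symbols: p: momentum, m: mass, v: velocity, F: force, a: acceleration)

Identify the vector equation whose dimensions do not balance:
(C) F⃗ = mv⃗

(A) p⃗ = mv⃗: LHS [L M T^-1], RHS [L M T^-1] ✓ — mass (scalar) times velocity (vector)
(B) |F⃗| = m|a⃗|: LHS [L M T^-2], RHS [L M T^-2] ✓ — magnitudes of vectors are scalars
(C) F⃗ = mv⃗: LHS [L M T^-2], RHS [L M T^-1] ✗ — mass times velocity is momentum, not force; should be ma⃗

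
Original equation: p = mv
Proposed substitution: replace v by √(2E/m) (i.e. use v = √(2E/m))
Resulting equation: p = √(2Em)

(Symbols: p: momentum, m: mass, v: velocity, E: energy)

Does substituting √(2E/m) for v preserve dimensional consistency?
Yes

[v] = [L T^-1] and [√(2E/m)] = [L T^-1]. These match, so the substitution replaces a quantity by one of the same dimensions and the result p = √(2Em) has LHS [L M T^-1] vs RHS [L M T^-1] — still consistent.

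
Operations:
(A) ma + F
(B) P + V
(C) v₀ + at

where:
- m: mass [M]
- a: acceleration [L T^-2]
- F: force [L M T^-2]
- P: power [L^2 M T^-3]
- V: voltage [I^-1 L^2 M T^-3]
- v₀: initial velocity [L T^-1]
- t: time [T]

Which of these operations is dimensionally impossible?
(B) P + V

(A) ma + F: ma [L M T^-2] and F [L M T^-2] — same dimensions ✓
(B) P + V: P [L^2 M T^-3] and V [I^-1 L^2 M T^-3] — different dimensions cannot be added/subtracted ✗
(C) v₀ + at: v₀ [L T^-1] and at [L T^-1] — same dimensions ✓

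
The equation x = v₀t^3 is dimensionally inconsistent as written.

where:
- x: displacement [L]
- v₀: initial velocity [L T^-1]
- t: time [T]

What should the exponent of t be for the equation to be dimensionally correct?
The exponent of t should be 1: x = v₀t

The LHS x has dimensions [L]; t has dimensions [T].
As written, the RHS v₀t^3 (exponent 3 on t) has dimensions [L T^2], which does not match.
With exponent 1, the RHS v₀t has dimensions [L], matching the LHS.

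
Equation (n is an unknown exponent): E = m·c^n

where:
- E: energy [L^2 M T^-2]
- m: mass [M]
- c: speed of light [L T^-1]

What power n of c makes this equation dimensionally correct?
n = 2

E has dimensions [L^2 M T^-2]; c has dimensions [L T^-1].
The rest of the RHS has dimensions [M], so c^n must supply [L^2 T^-2].
With n = 2: m·c^2 has dimensions [L^2 M T^-2], matching the LHS ✓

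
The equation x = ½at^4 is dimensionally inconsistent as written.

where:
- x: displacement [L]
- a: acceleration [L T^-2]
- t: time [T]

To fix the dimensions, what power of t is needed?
The exponent of t should be 2: x = ½at^2

The LHS x has dimensions [L]; t has dimensions [T].
As written, the RHS ½at^4 (exponent 4 on t) has dimensions [L T^2], which does not match.
With exponent 2, the RHS ½at^2 has dimensions [L], matching the LHS.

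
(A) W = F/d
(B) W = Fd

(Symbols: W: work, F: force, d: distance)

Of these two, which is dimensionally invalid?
(A)

(A) W = F/d: LHS [L^2 M T^-2], RHS [M T^-2] ✗
(B) W = Fd: LHS [L^2 M T^-2], RHS [L^2 M T^-2] ✓

Expression (A) W = F/d is dimensionally incorrect.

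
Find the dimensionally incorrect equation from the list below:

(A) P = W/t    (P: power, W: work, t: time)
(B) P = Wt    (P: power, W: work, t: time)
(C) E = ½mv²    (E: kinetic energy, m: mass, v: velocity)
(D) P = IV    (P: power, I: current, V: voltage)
(B) P = Wt

The equation (B) P = Wt is dimensionally incorrect.

LHS (P): [L^2 M T^-3]
RHS (Wt): [L^2 M T^-1] ✗

The dimensions do not match. The other three equations balance.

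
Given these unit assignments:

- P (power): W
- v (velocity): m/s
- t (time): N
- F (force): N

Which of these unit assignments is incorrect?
t

The variable t (time) should have units s, not N.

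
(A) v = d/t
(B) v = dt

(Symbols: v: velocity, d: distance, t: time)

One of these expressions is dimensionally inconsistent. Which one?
(B)

(A) v = d/t: LHS [L T^-1], RHS [L T^-1] ✓
(B) v = dt: LHS [L T^-1], RHS [L T] ✗

Expression (B) v = dt is dimensionally incorrect.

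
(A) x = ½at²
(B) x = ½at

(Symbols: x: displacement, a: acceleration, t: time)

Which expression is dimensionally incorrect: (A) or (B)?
(B)

(A) x = ½at²: LHS [L], RHS [L] ✓
(B) x = ½at: LHS [L], RHS [L T^-1] ✗

Expression (B) x = ½at is dimensionally incorrect.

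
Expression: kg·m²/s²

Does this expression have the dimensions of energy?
Yes

The expression kg·m²/s² has dimensions [L^2 M T^-2], which is exactly energy [L^2 M T^-2].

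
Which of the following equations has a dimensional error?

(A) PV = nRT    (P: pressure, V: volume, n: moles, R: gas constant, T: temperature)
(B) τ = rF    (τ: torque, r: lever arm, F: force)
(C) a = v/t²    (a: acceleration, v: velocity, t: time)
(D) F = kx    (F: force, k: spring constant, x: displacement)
(C) a = v/t²

The equation (C) a = v/t² is dimensionally incorrect.

LHS (a): [L T^-2]
RHS (v/t²): [L T^-3] ✗

The dimensions do not match. The other three equations balance.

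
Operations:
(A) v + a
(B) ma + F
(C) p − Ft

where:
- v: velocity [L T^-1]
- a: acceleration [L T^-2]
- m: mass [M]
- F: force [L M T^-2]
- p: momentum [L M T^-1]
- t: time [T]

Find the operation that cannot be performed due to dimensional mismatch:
(A) v + a

(A) v + a: v [L T^-1] and a [L T^-2] — different dimensions cannot be added/subtracted ✗
(B) ma + F: ma [L M T^-2] and F [L M T^-2] — same dimensions ✓
(C) p − Ft: p [L M T^-1] and Ft [L M T^-1] — same dimensions ✓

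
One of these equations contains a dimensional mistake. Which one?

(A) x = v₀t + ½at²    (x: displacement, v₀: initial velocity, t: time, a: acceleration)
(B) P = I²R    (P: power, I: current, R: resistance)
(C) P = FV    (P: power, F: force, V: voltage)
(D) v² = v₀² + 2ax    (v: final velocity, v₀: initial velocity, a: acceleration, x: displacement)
(C) P = FV

The equation (C) P = FV is dimensionally incorrect.

LHS (P): [L^2 M T^-3]
RHS (FV): [I^-1 L^3 M^2 T^-5] ✗

The dimensions do not match. The other three equations balance.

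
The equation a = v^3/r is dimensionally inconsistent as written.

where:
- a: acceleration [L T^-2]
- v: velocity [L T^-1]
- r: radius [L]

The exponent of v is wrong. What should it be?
The exponent of v should be 2: a = v^2/r

The LHS a has dimensions [L T^-2]; v has dimensions [L T^-1].
As written, the RHS v^3/r (exponent 3 on v) has dimensions [L^2 T^-3], which does not match.
With exponent 2, the RHS v^2/r has dimensions [L T^-2], matching the LHS.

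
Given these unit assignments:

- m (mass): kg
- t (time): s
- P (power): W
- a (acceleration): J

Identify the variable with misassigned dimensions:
a

The variable a (acceleration) should have units m/s², not J.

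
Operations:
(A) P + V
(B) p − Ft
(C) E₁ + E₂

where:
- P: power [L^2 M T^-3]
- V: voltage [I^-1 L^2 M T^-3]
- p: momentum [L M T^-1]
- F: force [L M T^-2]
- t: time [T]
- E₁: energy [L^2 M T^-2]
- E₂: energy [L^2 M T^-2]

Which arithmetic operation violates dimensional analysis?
(A) P + V

(A) P + V: P [L^2 M T^-3] and V [I^-1 L^2 M T^-3] — different dimensions cannot be added/subtracted ✗
(B) p − Ft: p [L M T^-1] and Ft [L M T^-1] — same dimensions ✓
(C) E₁ + E₂: E₁ [L^2 M T^-2] and E₂ [L^2 M T^-2] — same dimensions ✓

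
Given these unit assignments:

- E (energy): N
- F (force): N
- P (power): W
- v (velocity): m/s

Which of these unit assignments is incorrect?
E

The variable E (energy) should have units J, not N.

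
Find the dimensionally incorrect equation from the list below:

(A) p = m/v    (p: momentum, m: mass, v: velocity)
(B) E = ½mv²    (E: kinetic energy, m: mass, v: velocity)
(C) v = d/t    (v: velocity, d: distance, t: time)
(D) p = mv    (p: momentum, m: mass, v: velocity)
(A) p = m/v

The equation (A) p = m/v is dimensionally incorrect.

LHS (p): [L M T^-1]
RHS (m/v): [L^-1 M T] ✗

The dimensions do not match. The other three equations balance.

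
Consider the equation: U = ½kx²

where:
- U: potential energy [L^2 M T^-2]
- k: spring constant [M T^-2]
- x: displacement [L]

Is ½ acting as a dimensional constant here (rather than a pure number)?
No

U has dimensions [L^2 M T^-2] and kx² already has dimensions [L^2 M T^-2], so the equation balances without ½ contributing any dimensions. ½ is a pure (dimensionless) number; changing or removing it would not affect dimensional consistency.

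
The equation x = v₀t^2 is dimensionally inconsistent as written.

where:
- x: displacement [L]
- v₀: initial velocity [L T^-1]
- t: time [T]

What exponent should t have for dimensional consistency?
The exponent of t should be 1: x = v₀t

The LHS x has dimensions [L]; t has dimensions [T].
As written, the RHS v₀t^2 (exponent 2 on t) has dimensions [L T], which does not match.
With exponent 1, the RHS v₀t has dimensions [L], matching the LHS.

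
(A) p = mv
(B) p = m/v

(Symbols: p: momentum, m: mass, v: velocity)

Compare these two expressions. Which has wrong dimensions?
(B)

(A) p = mv: LHS [L M T^-1], RHS [L M T^-1] ✓
(B) p = m/v: LHS [L M T^-1], RHS [L^-1 M T] ✗

Expression (B) p = m/v is dimensionally incorrect.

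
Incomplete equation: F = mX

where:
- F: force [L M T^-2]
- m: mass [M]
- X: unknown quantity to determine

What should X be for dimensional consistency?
X = a (acceleration), dimensions [L T^-2]

F has dimensions [L M T^-2]; the rest of the RHS (m) has dimensions [M].
So X must have dimensions [L T^-2] — X = a (acceleration).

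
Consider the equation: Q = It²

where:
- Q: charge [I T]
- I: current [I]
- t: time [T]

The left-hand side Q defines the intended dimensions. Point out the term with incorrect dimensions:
The right-hand side term It²

Q has dimensions [I T], but It² has dimensions [I T^2], so the term It² is dimensionally wrong for Q.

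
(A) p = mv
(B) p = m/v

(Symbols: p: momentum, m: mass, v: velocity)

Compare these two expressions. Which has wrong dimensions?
(B)

(A) p = mv: LHS [L M T^-1], RHS [L M T^-1] ✓
(B) p = m/v: LHS [L M T^-1], RHS [L^-1 M T] ✗

Expression (B) p = m/v is dimensionally incorrect.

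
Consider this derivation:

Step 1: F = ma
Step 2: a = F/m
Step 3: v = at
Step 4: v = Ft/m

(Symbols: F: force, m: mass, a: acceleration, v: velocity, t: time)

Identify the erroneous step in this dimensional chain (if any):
No step introduces an error — all steps are dimensionally consistent.

Step 1: F = ma → LHS [L M T^-2], RHS [L M T^-2] ✓
Step 2: a = F/m → LHS [L T^-2], RHS [L T^-2] ✓
Step 3: v = at → LHS [L T^-1], RHS [L T^-1] ✓
Step 4: v = Ft/m → LHS [L T^-1], RHS [L T^-1] ✓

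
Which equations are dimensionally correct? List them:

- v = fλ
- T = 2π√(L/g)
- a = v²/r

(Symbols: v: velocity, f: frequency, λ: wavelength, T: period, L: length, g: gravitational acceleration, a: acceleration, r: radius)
Dimensionally correct: v = fλ, T = 2π√(L/g), a = v²/r
Dimensionally incorrect: none
Ordered (correct first, then incorrect): v = fλ, T = 2π√(L/g), a = v²/r

- v = fλ: LHS [L T^-1], RHS [L T^-1] → correct ✓
- T = 2π√(L/g): LHS [T], RHS [T] → correct ✓
- a = v²/r: LHS [L T^-2], RHS [L T^-2] → correct ✓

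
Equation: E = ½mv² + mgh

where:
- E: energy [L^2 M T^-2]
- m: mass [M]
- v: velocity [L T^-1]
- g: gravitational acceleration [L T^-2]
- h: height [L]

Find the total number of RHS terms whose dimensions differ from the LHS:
0

LHS E: [L^2 M T^-2]
- ½mv²: [L^2 M T^-2] ✓
- mgh: [L^2 M T^-2] ✓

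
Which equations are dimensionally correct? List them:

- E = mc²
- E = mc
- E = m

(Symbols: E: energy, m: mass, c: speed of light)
Dimensionally correct: E = mc²
Dimensionally incorrect: E = mc, E = m
Ordered (correct first, then incorrect): E = mc², E = mc, E = m

- E = mc²: LHS [L^2 M T^-2], RHS [L^2 M T^-2] → correct ✓
- E = mc: LHS [L^2 M T^-2], RHS [L M T^-1] → incorrect ✗
- E = m: LHS [L^2 M T^-2], RHS [M] → incorrect ✗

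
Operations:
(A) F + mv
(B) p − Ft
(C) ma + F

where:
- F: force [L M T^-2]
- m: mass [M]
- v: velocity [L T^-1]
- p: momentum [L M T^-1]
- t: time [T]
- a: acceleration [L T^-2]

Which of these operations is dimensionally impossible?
(A) F + mv

(A) F + mv: F [L M T^-2] and mv [L M T^-1] — different dimensions cannot be added/subtracted ✗
(B) p − Ft: p [L M T^-1] and Ft [L M T^-1] — same dimensions ✓
(C) ma + F: ma [L M T^-2] and F [L M T^-2] — same dimensions ✓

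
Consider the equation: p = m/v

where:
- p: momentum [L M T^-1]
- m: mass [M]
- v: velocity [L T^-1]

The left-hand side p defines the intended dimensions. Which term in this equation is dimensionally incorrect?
The right-hand side term m/v

p has dimensions [L M T^-1], but m/v has dimensions [L^-1 M T], so the term m/v is dimensionally wrong for p.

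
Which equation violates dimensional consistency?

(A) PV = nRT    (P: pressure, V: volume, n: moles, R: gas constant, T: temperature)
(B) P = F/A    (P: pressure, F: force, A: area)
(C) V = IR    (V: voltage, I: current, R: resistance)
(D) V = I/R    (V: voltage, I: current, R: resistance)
(D) V = I/R

The equation (D) V = I/R is dimensionally incorrect.

LHS (V): [I^-1 L^2 M T^-3]
RHS (I/R): [I^3 L^-2 M^-1 T^3] ✗

The dimensions do not match. The other three equations balance.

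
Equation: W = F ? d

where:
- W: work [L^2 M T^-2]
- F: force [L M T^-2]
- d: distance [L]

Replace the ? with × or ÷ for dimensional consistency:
multiplication (×): W = F × d

W [L^2 M T^-2]; F [L M T^-2]; d [L].
F × d → [L^2 M T^-2] ✓
F ÷ d → [M T^-2] ✗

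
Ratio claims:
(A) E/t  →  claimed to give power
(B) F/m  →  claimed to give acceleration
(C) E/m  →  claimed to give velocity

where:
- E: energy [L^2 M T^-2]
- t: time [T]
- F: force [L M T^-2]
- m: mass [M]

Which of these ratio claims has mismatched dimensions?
(C) E/m does not give velocity

(A) E/t: [L^2 M T^-3] = power [L^2 M T^-3] ✓
(B) F/m: [L T^-2] = acceleration [L T^-2] ✓
(C) E/m: [L^2 T^-2] ≠ velocity [L T^-1] ✗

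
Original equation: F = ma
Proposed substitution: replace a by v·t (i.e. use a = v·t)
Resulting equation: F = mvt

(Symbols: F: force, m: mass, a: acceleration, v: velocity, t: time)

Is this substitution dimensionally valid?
No

[a] = [L T^-2] and [v·t] = [L]. These differ, so the substitution replaces a quantity by one of different dimensions and the result F = mvt has LHS [L M T^-2] vs RHS [L M] — inconsistent.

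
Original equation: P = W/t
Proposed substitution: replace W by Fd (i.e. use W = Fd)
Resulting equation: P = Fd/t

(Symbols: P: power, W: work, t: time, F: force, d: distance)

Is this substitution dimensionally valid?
Yes

[W] = [L^2 M T^-2] and [Fd] = [L^2 M T^-2]. These match, so the substitution replaces a quantity by one of the same dimensions and the result P = Fd/t has LHS [L^2 M T^-3] vs RHS [L^2 M T^-3] — still consistent.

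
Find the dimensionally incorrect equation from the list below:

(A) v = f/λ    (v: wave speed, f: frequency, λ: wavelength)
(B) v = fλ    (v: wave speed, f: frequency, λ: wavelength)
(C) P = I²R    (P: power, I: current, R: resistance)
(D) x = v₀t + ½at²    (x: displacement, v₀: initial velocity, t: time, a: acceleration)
(A) v = f/λ

The equation (A) v = f/λ is dimensionally incorrect.

LHS (v): [L T^-1]
RHS (f/λ): [L^-1 T^-1] ✗

The dimensions do not match. The other three equations balance.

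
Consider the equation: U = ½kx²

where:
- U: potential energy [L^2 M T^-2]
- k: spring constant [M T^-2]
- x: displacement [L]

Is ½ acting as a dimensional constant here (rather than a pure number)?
No

U has dimensions [L^2 M T^-2] and kx² already has dimensions [L^2 M T^-2], so the equation balances without ½ contributing any dimensions. ½ is a pure (dimensionless) number; changing or removing it would not affect dimensional consistency.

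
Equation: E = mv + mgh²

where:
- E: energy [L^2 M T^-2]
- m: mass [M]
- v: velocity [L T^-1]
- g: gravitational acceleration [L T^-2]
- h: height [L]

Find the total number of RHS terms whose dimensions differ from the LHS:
2

LHS E: [L^2 M T^-2]
- mv: [L M T^-1] ✗
- mgh²: [L^3 M T^-2] ✗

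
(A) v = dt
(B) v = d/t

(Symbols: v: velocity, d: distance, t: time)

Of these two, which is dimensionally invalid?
(A)

(A) v = dt: LHS [L T^-1], RHS [L T] ✗
(B) v = d/t: LHS [L T^-1], RHS [L T^-1] ✓

Expression (A) v = dt is dimensionally incorrect.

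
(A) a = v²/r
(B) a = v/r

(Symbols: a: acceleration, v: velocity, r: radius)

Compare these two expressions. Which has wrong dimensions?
(B)

(A) a = v²/r: LHS [L T^-2], RHS [L T^-2] ✓
(B) a = v/r: LHS [L T^-2], RHS [T^-1] ✗

Expression (B) a = v/r is dimensionally incorrect.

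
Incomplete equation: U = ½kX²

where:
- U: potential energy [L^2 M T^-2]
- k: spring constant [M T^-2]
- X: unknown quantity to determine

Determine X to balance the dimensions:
X = x (displacement), dimensions [L]

U has dimensions [L^2 M T^-2]; the rest of the RHS (½k) has dimensions [M T^-2].
So X² must have dimensions [L^2], i.e. X has dimensions [L] — X = x (displacement).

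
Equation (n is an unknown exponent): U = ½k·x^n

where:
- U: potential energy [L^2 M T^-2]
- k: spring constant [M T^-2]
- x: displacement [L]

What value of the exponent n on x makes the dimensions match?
n = 2

U has dimensions [L^2 M T^-2]; x has dimensions [L].
The rest of the RHS has dimensions [M T^-2], so x^n must supply [L^2].
With n = 2: ½k·x^2 has dimensions [L^2 M T^-2], matching the LHS ✓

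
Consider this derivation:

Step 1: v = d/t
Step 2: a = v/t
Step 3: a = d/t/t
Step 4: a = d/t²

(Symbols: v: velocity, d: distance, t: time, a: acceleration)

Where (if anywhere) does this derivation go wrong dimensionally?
No step introduces an error — all steps are dimensionally consistent.

Step 1: v = d/t → LHS [L T^-1], RHS [L T^-1] ✓
Step 2: a = v/t → LHS [L T^-2], RHS [L T^-2] ✓
Step 3: a = d/t/t → LHS [L T^-2], RHS [L T^-2] ✓
Step 4: a = d/t² → LHS [L T^-2], RHS [L T^-2] ✓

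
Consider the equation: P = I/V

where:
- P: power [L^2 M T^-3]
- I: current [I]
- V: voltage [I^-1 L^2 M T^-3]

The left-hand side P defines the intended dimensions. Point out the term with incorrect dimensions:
The right-hand side term I/V

P has dimensions [L^2 M T^-3], but I/V has dimensions [I^2 L^-2 M^-1 T^3], so the term I/V is dimensionally wrong for P.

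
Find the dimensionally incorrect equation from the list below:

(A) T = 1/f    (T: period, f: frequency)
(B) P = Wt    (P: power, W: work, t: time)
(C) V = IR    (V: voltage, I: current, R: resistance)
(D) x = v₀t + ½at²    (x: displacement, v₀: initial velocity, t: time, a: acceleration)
(B) P = Wt

The equation (B) P = Wt is dimensionally incorrect.

LHS (P): [L^2 M T^-3]
RHS (Wt): [L^2 M T^-1] ✗

The dimensions do not match. The other three equations balance.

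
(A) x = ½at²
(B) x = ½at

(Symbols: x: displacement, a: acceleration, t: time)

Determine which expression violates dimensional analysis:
(B)

(A) x = ½at²: LHS [L], RHS [L] ✓
(B) x = ½at: LHS [L], RHS [L T^-1] ✗

Expression (B) x = ½at is dimensionally incorrect.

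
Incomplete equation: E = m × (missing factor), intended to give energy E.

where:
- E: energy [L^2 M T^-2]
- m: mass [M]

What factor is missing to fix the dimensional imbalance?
v² (velocity squared), dimensions [L^2 T^-2]

E has dimensions [L^2 M T^-2] and m has dimensions [M].
The missing factor must have dimensions [L^2 M T^-2] / [M] = [L^2 T^-2], i.e. velocity squared (v²).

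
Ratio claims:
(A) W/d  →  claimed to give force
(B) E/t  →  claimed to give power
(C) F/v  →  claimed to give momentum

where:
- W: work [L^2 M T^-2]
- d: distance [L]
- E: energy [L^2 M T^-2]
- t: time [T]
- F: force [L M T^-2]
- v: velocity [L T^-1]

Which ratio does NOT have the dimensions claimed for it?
(C) F/v does not give momentum

(A) W/d: [L M T^-2] = force [L M T^-2] ✓
(B) E/t: [L^2 M T^-3] = power [L^2 M T^-3] ✓
(C) F/v: [M T^-1] ≠ momentum [L M T^-1] ✗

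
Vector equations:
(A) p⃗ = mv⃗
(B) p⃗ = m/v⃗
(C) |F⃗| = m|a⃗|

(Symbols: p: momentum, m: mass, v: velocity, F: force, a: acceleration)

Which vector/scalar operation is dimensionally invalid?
(B) p⃗ = m/v⃗

(A) p⃗ = mv⃗: LHS [L M T^-1], RHS [L M T^-1] ✓ — mass (scalar) times velocity (vector)
(B) p⃗ = m/v⃗: LHS [L M T^-1], RHS [L^-1 M T] ✗ — momentum is mass times velocity; should be mv⃗ (and division by a vector is undefined)
(C) |F⃗| = m|a⃗|: LHS [L M T^-2], RHS [L M T^-2] ✓ — magnitudes of vectors are scalars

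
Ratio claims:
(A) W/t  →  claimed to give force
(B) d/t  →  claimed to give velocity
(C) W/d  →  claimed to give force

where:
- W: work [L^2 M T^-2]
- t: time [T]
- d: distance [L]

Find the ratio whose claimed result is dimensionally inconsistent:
(A) W/t does not give force

(A) W/t: [L^2 M T^-3] ≠ force [L M T^-2] ✗
(B) d/t: [L T^-1] = velocity [L T^-1] ✓
(C) W/d: [L M T^-2] = force [L M T^-2] ✓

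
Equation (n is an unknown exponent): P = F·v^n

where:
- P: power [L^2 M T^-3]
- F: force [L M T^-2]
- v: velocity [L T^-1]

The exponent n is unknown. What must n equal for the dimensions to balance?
n = 1

P has dimensions [L^2 M T^-3]; v has dimensions [L T^-1].
The rest of the RHS has dimensions [L M T^-2], so v^n must supply [L T^-1].
With n = 1: F·v^1 has dimensions [L^2 M T^-3], matching the LHS ✓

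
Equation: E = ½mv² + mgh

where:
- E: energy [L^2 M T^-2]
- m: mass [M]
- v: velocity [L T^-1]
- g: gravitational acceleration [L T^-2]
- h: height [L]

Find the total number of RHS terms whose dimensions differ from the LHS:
0

LHS E: [L^2 M T^-2]
- ½mv²: [L^2 M T^-2] ✓
- mgh: [L^2 M T^-2] ✓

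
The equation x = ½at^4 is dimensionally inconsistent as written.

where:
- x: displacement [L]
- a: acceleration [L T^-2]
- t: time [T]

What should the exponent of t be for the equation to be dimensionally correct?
The exponent of t should be 2: x = ½at^2

The LHS x has dimensions [L]; t has dimensions [T].
As written, the RHS ½at^4 (exponent 4 on t) has dimensions [L T^2], which does not match.
With exponent 2, the RHS ½at^2 has dimensions [L], matching the LHS.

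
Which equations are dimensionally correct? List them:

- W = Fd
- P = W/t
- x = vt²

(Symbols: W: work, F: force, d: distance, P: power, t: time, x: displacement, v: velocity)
Dimensionally correct: W = Fd, P = W/t
Dimensionally incorrect: x = vt²
Ordered (correct first, then incorrect): W = Fd, P = W/t, x = vt²

- W = Fd: LHS [L^2 M T^-2], RHS [L^2 M T^-2] → correct ✓
- P = W/t: LHS [L^2 M T^-3], RHS [L^2 M T^-3] → correct ✓
- x = vt²: LHS [L], RHS [L T] → incorrect ✗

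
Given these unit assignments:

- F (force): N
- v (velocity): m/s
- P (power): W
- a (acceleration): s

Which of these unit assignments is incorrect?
a

The variable a (acceleration) should have units m/s², not s.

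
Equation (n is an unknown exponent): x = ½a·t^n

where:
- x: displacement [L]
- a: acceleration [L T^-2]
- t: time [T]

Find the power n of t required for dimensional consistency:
n = 2

x has dimensions [L]; t has dimensions [T].
The rest of the RHS has dimensions [L T^-2], so t^n must supply [T^2].
With n = 2: ½a·t^2 has dimensions [L], matching the LHS ✓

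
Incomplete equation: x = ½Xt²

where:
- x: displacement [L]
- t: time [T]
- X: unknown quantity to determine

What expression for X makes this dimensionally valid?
X = a (acceleration), dimensions [L T^-2]

x has dimensions [L]; the rest of the RHS (½ t²) has dimensions [T^2].
So X must have dimensions [L T^-2] — X = a (acceleration).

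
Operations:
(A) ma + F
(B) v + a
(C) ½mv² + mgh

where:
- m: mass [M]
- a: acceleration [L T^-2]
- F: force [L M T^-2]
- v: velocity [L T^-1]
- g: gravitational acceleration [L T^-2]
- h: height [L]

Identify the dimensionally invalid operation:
(B) v + a

(A) ma + F: ma [L M T^-2] and F [L M T^-2] — same dimensions ✓
(B) v + a: v [L T^-1] and a [L T^-2] — different dimensions cannot be added/subtracted ✗
(C) ½mv² + mgh: ½mv² [L^2 M T^-2] and mgh [L^2 M T^-2] — same dimensions ✓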